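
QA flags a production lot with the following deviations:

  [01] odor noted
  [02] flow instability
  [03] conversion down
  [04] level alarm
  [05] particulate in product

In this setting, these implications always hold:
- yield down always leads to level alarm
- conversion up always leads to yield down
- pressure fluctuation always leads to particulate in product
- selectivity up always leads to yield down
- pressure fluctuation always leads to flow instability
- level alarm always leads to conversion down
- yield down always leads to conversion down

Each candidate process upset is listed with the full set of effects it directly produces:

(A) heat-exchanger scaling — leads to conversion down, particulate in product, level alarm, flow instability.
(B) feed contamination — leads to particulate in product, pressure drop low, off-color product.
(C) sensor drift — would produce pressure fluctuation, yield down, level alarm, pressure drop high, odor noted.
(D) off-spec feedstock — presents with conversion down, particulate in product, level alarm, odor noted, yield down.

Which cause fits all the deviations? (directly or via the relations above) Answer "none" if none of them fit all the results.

For each candidate, compare predicted effects to what was observed:
(A) heat-exchanger scaling — does not account for odor noted
(B) feed contamination — odor noted -; flow instability -; conversion down -; level alarm -; particulate in product +
(C) sensor drift — accounts for every observation (flow instability via pressure fluctuation → flow instability)
(D) off-spec feedstock — odor noted +; flow instability -; conversion down +; level alarm +; particulate in product +
(C) is the only candidate with no mismatches.

C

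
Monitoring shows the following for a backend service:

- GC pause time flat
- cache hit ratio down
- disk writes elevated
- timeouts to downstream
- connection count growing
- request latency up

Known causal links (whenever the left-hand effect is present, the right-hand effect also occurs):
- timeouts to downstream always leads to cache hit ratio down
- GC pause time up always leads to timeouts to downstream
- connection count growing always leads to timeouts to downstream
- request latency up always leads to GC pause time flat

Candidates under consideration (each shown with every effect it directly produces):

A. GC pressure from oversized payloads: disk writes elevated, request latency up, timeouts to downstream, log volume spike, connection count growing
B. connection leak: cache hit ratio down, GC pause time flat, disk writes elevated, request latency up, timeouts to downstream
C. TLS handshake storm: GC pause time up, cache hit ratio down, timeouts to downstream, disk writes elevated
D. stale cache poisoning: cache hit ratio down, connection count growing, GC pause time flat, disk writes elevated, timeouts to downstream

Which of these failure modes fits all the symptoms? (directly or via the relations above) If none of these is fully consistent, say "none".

A

Checking each candidate against the observations:
(A) GC pressure from oversized payloads — accounts for every observation (GC pause time flat by request latency up → GC pause time flat)
(B) connection leak — does not account for connection count growing
(C) TLS handshake storm — GC pause time flat ✗; cache hit ratio down ✓; disk writes elevated ✓; timeouts to downstream ✓; connection count growing ✗; request latency up ✗
(D) stale cache poisoning — does not account for request latency up
(A) alone accounts for all the evidence.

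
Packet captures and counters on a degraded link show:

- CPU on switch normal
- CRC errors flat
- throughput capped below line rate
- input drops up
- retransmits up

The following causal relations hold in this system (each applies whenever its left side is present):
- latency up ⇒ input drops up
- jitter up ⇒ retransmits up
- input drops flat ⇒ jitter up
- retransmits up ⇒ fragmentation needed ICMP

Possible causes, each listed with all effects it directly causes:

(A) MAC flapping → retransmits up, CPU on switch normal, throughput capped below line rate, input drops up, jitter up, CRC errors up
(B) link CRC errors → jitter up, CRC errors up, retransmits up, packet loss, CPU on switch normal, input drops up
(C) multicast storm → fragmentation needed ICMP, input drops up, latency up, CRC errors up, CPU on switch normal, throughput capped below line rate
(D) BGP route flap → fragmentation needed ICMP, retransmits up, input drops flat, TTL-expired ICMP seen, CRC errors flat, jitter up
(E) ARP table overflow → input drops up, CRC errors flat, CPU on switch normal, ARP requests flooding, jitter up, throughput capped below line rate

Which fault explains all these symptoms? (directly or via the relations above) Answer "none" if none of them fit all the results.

Checking each candidate against the observations:
(A) MAC flapping — CPU on switch normal ✓; CRC errors flat ✗; throughput capped below line rate ✓; input drops up ✓; retransmits up ✓
(B) link CRC errors — CPU on switch normal ✓; CRC errors flat ✗; throughput capped below line rate ✗; input drops up ✓; retransmits up ✓
(C) multicast storm — fails on CRC errors flat, retransmits up (predicts CRC errors up, not CRC errors flat)
(D) BGP route flap — CPU on switch normal ✗; CRC errors flat ✓; throughput capped below line rate ✗; input drops up ✗; retransmits up ✓
(E) ARP table overflow — accounts for every observation (retransmits up through jitter up → retransmits up)
(E) alone accounts for all the evidence.

E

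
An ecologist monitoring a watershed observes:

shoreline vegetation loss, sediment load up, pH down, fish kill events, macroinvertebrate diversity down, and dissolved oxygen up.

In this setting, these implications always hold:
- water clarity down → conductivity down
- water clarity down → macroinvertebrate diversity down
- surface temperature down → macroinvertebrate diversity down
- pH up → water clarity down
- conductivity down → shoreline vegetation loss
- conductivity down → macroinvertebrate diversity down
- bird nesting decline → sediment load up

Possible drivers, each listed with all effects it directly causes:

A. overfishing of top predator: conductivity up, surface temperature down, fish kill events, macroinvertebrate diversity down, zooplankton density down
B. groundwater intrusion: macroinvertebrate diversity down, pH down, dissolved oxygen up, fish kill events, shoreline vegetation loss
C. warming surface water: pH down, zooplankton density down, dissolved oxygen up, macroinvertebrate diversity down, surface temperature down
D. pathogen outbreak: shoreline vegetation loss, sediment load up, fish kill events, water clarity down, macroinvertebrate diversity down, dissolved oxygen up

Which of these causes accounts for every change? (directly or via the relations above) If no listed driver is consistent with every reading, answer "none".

Testing each hypothesis:
(A) overfishing of top predator — shoreline vegetation loss NO; sediment load up NO; pH down NO; fish kill events yes; macroinvertebrate diversity down yes; dissolved oxygen up NO
(B) groundwater intrusion — shoreline vegetation loss yes; sediment load up NO; pH down yes; fish kill events yes; macroinvertebrate diversity down yes; dissolved oxygen up yes
(C) warming surface water — shoreline vegetation loss NO; sediment load up NO; pH down yes; fish kill events NO; macroinvertebrate diversity down yes; dissolved oxygen up yes
(D) pathogen outbreak — does not account for pH down
Every candidate fails on at least one observation.

none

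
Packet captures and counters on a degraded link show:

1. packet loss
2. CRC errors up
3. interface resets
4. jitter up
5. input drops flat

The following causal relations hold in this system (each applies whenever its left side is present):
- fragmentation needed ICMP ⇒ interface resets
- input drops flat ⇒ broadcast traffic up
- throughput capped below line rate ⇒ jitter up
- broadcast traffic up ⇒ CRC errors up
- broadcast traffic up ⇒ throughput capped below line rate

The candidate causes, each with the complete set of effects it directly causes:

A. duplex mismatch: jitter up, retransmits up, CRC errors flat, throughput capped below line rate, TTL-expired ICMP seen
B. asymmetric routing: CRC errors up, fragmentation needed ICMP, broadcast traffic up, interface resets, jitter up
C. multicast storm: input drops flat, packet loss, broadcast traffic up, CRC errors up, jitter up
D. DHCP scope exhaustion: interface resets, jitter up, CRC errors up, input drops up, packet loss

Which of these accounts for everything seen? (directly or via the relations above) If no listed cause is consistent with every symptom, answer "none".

For each candidate, compare predicted effects to what was observed:
(A) duplex mismatch — fails on packet loss, CRC errors up, interface resets, input drops flat (predicts CRC errors flat, not CRC errors up)
(B) asymmetric routing — packet loss NO; CRC errors up yes; interface resets yes; jitter up yes; input drops flat NO
(C) multicast storm — does not account for interface resets
(D) DHCP scope exhaustion — packet loss yes; CRC errors up yes; interface resets yes; jitter up yes; input drops flat NO
None of the listed candidates fits everything.

none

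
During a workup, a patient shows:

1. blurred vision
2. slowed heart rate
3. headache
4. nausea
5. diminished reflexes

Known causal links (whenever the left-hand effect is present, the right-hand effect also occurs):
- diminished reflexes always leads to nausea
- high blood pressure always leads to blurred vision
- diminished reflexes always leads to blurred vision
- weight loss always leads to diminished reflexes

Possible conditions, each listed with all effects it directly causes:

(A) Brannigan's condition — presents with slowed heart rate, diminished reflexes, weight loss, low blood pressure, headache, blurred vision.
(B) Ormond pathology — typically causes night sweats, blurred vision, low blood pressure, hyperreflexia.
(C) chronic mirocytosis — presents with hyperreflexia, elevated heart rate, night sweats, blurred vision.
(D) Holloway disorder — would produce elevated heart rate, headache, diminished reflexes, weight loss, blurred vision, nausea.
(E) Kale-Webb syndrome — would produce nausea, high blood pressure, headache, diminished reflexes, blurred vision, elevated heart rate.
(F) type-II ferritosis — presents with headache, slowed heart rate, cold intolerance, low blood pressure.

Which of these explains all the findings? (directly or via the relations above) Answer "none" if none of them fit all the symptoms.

For each candidate, compare predicted effects to what was observed:
(A) Brannigan's condition — accounts for every observation (nausea through diminished reflexes → nausea)
(B) Ormond pathology — blurred vision ✓; slowed heart rate ✗; headache ✗; nausea ✗; diminished reflexes ✗
(C) chronic mirocytosis — blurred vision ✓; slowed heart rate ✗; headache ✗; nausea ✗; diminished reflexes ✗
(D) Holloway disorder — fails on slowed heart rate (predicts elevated heart rate, not slowed heart rate)
(E) Kale-Webb syndrome — blurred vision ✓; slowed heart rate ✗; headache ✓; nausea ✓; diminished reflexes ✓
(F) type-II ferritosis — does not account for blurred vision, nausea, diminished reflexes
(A) alone accounts for all the evidence.

A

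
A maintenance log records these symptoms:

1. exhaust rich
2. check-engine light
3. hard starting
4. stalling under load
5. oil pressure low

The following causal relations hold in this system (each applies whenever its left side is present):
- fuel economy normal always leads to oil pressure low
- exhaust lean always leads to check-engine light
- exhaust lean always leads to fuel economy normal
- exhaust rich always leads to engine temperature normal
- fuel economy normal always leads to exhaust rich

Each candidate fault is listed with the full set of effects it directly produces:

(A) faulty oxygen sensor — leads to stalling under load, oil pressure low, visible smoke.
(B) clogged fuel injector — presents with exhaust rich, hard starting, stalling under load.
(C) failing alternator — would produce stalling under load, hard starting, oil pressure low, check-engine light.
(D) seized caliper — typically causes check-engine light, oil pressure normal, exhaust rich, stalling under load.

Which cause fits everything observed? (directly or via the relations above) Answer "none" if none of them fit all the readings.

Checking each candidate against the observations:
(A) faulty oxygen sensor — exhaust rich NO; check-engine light NO; hard starting NO; stalling under load yes; oil pressure low yes
(B) clogged fuel injector — exhaust rich yes; check-engine light NO; hard starting yes; stalling under load yes; oil pressure low NO
(C) failing alternator — exhaust rich NO; check-engine light yes; hard starting yes; stalling under load yes; oil pressure low yes
(D) seized caliper — exhaust rich yes; check-engine light yes; hard starting NO; stalling under load yes; oil pressure low NO
Every candidate fails on at least one observation.

none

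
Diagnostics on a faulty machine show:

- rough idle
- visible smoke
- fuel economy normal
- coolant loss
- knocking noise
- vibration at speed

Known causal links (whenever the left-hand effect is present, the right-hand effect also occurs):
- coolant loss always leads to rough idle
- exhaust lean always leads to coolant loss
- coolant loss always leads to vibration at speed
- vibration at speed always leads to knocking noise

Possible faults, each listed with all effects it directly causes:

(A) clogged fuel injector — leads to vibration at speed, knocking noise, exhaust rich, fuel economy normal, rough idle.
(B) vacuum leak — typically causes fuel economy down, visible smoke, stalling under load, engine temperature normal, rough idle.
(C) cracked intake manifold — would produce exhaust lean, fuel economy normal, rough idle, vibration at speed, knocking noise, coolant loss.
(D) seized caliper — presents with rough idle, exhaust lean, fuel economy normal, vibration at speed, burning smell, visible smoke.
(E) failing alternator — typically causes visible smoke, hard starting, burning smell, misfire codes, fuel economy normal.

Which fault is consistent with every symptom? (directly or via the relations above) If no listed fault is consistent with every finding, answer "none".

For each candidate, compare predicted effects to what was observed:
(A) clogged fuel injector — rough idle match; visible smoke miss; fuel economy normal match; coolant loss miss; knocking noise match; vibration at speed match
(B) vacuum leak — fails on fuel economy normal, coolant loss, knocking noise, vibration at speed (predicts fuel economy down, not fuel economy normal)
(C) cracked intake manifold — rough idle match; visible smoke miss; fuel economy normal match; coolant loss match; knocking noise match; vibration at speed match
(D) seized caliper — rough idle match; visible smoke match; fuel economy normal match; coolant loss match (via exhaust lean → coolant loss); knocking noise match (via vibration at speed → knocking noise); vibration at speed match
(E) failing alternator — rough idle miss; visible smoke match; fuel economy normal match; coolant loss miss; knocking noise miss; vibration at speed miss
(D) alone accounts for all the evidence.

D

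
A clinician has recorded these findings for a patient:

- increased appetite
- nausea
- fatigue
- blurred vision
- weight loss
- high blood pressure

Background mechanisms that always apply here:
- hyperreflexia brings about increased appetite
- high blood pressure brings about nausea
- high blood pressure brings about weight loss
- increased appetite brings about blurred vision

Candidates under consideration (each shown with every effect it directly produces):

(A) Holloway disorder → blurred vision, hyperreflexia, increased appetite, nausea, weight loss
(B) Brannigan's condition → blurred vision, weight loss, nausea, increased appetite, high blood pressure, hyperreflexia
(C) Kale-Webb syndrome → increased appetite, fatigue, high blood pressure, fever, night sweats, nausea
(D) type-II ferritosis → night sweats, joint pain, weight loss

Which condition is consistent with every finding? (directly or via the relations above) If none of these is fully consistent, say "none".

For each candidate, compare predicted effects to what was observed:
(A) Holloway disorder — increased appetite yes; nausea yes; fatigue NO; blurred vision yes; weight loss yes; high blood pressure NO
(B) Brannigan's condition — does not account for fatigue
(C) Kale-Webb syndrome — increased appetite yes; nausea yes; fatigue yes; blurred vision yes (via increased appetite → blurred vision); weight loss yes (via high blood pressure → weight loss); high blood pressure yes
(D) type-II ferritosis — increased appetite NO; nausea NO; fatigue NO; blurred vision NO; weight loss yes; high blood pressure NO
(C) is the only candidate with no mismatches.

C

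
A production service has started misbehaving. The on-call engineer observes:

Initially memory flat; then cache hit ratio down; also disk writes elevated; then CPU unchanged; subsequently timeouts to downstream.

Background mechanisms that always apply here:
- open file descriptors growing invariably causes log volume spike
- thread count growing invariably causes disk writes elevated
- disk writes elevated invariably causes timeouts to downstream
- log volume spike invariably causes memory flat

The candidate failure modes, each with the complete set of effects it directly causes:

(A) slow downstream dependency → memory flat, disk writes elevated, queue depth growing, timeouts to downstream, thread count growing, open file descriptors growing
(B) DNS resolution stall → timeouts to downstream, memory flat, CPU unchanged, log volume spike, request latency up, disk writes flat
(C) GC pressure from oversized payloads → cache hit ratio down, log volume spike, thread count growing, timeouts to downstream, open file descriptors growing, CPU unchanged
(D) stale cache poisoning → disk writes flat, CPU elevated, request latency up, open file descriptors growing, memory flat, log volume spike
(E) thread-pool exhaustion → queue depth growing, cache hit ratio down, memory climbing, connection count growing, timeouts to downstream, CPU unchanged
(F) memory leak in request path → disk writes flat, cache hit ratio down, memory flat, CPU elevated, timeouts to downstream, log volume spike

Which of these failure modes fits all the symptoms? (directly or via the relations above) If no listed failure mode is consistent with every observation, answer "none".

Checking each candidate against the observations:
(A) slow downstream dependency — memory flat yes; cache hit ratio down NO; disk writes elevated yes; CPU unchanged NO; timeouts to downstream yes
(B) DNS resolution stall — memory flat yes; cache hit ratio down NO; disk writes elevated NO; CPU unchanged yes; timeouts to downstream yes
(C) GC pressure from oversized payloads — memory flat yes (by log volume spike → memory flat); cache hit ratio down yes; disk writes elevated yes (by thread count growing → disk writes elevated); CPU unchanged yes; timeouts to downstream yes
(D) stale cache poisoning — memory flat yes; cache hit ratio down NO; disk writes elevated NO; CPU unchanged NO; timeouts to downstream NO
(E) thread-pool exhaustion — memory flat NO; cache hit ratio down yes; disk writes elevated NO; CPU unchanged yes; timeouts to downstream yes
(F) memory leak in request path — fails on disk writes elevated, CPU unchanged (predicts disk writes flat, not disk writes elevated; predicts CPU elevated, not CPU unchanged)
(C) is the only candidate with no mismatches.

C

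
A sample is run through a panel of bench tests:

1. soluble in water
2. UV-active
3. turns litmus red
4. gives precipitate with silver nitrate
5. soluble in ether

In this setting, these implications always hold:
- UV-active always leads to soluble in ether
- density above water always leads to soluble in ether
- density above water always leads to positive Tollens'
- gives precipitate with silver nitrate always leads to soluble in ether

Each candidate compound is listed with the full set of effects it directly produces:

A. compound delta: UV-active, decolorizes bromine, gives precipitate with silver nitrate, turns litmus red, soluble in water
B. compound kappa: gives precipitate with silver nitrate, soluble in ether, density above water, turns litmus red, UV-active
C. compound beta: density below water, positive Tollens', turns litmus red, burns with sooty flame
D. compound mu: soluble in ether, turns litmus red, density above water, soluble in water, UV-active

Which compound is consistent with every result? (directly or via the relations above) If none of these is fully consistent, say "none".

Checking each candidate against the observations:
(A) compound delta — soluble in water ✓; UV-active ✓; turns litmus red ✓; gives precipitate with silver nitrate ✓; soluble in ether ✓ (by gives precipitate with silver nitrate → soluble in ether)
(B) compound kappa — soluble in water ✗; UV-active ✓; turns litmus red ✓; gives precipitate with silver nitrate ✓; soluble in ether ✓
(C) compound beta — does not account for soluble in water, UV-active, gives precipitate with silver nitrate, soluble in ether
(D) compound mu — soluble in water ✓; UV-active ✓; turns litmus red ✓; gives precipitate with silver nitrate ✗; soluble in ether ✓
Only (A) is consistent with every observation.

A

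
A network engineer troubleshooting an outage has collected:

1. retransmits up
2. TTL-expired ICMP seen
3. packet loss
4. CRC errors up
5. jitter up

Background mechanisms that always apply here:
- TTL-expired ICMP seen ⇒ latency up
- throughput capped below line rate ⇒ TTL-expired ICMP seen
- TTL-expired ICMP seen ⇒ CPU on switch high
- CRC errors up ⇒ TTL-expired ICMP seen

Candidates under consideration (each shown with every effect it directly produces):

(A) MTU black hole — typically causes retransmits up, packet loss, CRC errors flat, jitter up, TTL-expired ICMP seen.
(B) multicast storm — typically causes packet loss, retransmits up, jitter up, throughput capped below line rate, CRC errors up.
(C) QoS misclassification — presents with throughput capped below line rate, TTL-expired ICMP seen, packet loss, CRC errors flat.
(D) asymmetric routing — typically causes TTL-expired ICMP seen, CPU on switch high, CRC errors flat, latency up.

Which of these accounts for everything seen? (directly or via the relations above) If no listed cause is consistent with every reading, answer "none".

B

Per-candidate check:
(A) MTU black hole — retransmits up yes; TTL-expired ICMP seen yes; packet loss yes; CRC errors up NO; jitter up yes
(B) multicast storm — accounts for every observation (TTL-expired ICMP seen by throughput capped below line rate → TTL-expired ICMP seen)
(C) QoS misclassification — retransmits up NO; TTL-expired ICMP seen yes; packet loss yes; CRC errors up NO; jitter up NO
(D) asymmetric routing — fails on retransmits up, packet loss, CRC errors up, jitter up (predicts CRC errors flat, not CRC errors up)
(B) alone accounts for all the evidence.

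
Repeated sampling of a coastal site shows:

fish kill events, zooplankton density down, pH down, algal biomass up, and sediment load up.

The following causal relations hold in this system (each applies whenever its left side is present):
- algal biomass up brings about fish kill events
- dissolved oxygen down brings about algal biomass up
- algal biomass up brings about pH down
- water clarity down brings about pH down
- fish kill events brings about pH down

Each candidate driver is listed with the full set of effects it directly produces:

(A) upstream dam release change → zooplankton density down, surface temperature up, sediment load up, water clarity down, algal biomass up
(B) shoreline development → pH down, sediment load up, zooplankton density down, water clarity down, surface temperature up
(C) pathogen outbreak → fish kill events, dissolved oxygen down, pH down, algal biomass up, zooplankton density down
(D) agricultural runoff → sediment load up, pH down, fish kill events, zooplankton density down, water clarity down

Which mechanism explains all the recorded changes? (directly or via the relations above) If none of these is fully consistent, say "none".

Checking each candidate against the observations:
(A) upstream dam release change — accounts for every observation (fish kill events through algal biomass up → fish kill events)
(B) shoreline development — does not account for fish kill events, algal biomass up
(C) pathogen outbreak — fish kill events +; zooplankton density down +; pH down +; algal biomass up +; sediment load up -
(D) agricultural runoff — fish kill events +; zooplankton density down +; pH down +; algal biomass up -; sediment load up +
Only (A) is consistent with every observation.

A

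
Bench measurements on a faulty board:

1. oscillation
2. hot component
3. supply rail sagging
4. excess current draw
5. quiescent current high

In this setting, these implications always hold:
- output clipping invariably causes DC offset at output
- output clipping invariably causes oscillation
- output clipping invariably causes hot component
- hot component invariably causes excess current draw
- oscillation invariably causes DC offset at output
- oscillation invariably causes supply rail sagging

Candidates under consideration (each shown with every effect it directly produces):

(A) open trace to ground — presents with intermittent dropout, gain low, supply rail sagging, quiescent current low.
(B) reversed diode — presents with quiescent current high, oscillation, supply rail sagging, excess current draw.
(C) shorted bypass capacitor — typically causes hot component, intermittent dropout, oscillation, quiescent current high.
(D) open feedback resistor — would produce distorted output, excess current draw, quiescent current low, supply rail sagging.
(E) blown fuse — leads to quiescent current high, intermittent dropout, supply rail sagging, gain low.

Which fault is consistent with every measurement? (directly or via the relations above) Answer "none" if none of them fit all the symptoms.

Testing each hypothesis:
(A) open trace to ground — fails on oscillation, hot component, excess current draw, quiescent current high (predicts quiescent current low, not quiescent current high)
(B) reversed diode — oscillation yes; hot component NO; supply rail sagging yes; excess current draw yes; quiescent current high yes
(C) shorted bypass capacitor — oscillation yes; hot component yes; supply rail sagging yes (by oscillation → supply rail sagging); excess current draw yes (by hot component → excess current draw); quiescent current high yes
(D) open feedback resistor — fails on oscillation, hot component, quiescent current high (predicts quiescent current low, not quiescent current high)
(E) blown fuse — oscillation NO; hot component NO; supply rail sagging yes; excess current draw NO; quiescent current high yes
Only (C) is consistent with every observation.

C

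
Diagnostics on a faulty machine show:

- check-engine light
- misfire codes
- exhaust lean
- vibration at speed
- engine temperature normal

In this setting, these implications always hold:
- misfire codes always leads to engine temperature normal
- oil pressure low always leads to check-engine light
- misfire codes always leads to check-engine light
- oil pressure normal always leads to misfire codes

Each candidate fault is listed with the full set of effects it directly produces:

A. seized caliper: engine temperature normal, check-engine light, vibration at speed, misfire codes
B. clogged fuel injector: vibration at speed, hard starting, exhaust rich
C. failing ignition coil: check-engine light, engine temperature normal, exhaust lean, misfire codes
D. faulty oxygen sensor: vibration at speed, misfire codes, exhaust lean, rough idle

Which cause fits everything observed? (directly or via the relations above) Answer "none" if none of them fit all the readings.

D

For each candidate, compare predicted effects to what was observed:
(A) seized caliper — does not account for exhaust lean
(B) clogged fuel injector — check-engine light miss; misfire codes miss; exhaust lean miss; vibration at speed match; engine temperature normal miss
(C) failing ignition coil — does not account for vibration at speed
(D) faulty oxygen sensor — accounts for every observation (check-engine light by misfire codes → check-engine light)
(D) alone accounts for all the evidence.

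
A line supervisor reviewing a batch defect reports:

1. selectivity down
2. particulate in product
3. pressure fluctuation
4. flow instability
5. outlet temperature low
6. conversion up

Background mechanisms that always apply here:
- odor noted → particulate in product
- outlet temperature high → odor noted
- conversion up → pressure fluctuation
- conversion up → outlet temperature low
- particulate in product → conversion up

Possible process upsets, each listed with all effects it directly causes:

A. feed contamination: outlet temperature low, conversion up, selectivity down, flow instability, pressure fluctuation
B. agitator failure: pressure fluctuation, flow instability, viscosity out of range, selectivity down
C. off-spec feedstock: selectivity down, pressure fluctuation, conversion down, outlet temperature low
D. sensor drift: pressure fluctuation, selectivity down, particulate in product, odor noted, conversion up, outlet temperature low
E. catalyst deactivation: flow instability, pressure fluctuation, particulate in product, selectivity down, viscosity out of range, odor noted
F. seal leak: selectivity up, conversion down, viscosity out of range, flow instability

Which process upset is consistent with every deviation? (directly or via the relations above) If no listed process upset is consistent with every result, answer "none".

For each candidate, compare predicted effects to what was observed:
(A) feed contamination — does not account for particulate in product
(B) agitator failure — does not account for particulate in product, outlet temperature low, conversion up
(C) off-spec feedstock — fails on particulate in product, flow instability, conversion up (predicts conversion down, not conversion up)
(D) sensor drift — selectivity down yes; particulate in product yes; pressure fluctuation yes; flow instability NO; outlet temperature low yes; conversion up yes
(E) catalyst deactivation — selectivity down yes; particulate in product yes; pressure fluctuation yes; flow instability yes; outlet temperature low yes (by particulate in product → conversion up → outlet temperature low); conversion up yes (by particulate in product → conversion up)
(F) seal leak — fails on selectivity down, particulate in product, pressure fluctuation, outlet temperature low, conversion up (predicts selectivity up, not selectivity down; predicts conversion down, not conversion up)
(E) alone accounts for all the evidence.

E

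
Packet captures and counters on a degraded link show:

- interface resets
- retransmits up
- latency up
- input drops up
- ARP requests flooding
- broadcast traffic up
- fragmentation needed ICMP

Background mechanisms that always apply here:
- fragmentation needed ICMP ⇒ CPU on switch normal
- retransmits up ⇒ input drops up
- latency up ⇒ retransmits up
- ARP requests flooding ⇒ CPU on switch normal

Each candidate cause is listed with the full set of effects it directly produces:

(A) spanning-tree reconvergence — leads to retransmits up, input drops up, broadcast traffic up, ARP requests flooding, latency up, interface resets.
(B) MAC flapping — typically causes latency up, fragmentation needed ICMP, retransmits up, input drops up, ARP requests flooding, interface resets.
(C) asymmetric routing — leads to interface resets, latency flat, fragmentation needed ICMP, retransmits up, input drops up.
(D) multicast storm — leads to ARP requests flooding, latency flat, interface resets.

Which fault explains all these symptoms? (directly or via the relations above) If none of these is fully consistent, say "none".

For each candidate, compare predicted effects to what was observed:
(A) spanning-tree reconvergence — does not account for fragmentation needed ICMP
(B) MAC flapping — interface resets ✓; retransmits up ✓; latency up ✓; input drops up ✓; ARP requests flooding ✓; broadcast traffic up ✗; fragmentation needed ICMP ✓
(C) asymmetric routing — interface resets ✓; retransmits up ✓; latency up ✗; input drops up ✓; ARP requests flooding ✗; broadcast traffic up ✗; fragmentation needed ICMP ✓
(D) multicast storm — interface resets ✓; retransmits up ✗; latency up ✗; input drops up ✗; ARP requests flooding ✓; broadcast traffic up ✗; fragmentation needed ICMP ✗
Every candidate fails on at least one observation.

none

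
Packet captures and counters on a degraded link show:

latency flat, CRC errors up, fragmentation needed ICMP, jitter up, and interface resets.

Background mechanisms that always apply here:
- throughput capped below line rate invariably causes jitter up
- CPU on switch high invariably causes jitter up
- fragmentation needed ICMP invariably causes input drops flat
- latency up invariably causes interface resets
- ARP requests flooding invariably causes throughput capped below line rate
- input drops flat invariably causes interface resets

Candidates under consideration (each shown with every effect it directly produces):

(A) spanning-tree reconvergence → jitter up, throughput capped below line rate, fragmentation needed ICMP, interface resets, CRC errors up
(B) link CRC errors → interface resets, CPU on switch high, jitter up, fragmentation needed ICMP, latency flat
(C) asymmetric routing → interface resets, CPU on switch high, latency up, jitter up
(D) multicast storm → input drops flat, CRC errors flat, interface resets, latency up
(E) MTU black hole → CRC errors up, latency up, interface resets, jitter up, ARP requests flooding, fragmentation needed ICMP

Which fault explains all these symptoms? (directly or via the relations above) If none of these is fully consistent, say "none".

none

Per-candidate check:
(A) spanning-tree reconvergence — latency flat ✗; CRC errors up ✓; fragmentation needed ICMP ✓; jitter up ✓; interface resets ✓
(B) link CRC errors — does not account for CRC errors up
(C) asymmetric routing — latency flat ✗; CRC errors up ✗; fragmentation needed ICMP ✗; jitter up ✓; interface resets ✓
(D) multicast storm — latency flat ✗; CRC errors up ✗; fragmentation needed ICMP ✗; jitter up ✗; interface resets ✓
(E) MTU black hole — latency flat ✗; CRC errors up ✓; fragmentation needed ICMP ✓; jitter up ✓; interface resets ✓
No candidate is consistent with all observations.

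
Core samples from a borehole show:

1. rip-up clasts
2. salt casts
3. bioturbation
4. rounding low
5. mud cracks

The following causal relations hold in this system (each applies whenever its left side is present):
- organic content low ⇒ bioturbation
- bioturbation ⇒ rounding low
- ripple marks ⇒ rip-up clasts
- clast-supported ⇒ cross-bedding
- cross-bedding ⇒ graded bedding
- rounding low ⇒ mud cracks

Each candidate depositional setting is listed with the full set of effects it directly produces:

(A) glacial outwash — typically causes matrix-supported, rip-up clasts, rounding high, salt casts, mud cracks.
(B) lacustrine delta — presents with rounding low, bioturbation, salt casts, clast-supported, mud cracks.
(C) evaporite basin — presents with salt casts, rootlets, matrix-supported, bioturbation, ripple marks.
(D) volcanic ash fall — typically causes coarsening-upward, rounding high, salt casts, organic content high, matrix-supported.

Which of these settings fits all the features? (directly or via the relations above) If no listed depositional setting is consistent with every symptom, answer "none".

C

Per-candidate check:
(A) glacial outwash — rip-up clasts match; salt casts match; bioturbation miss; rounding low miss; mud cracks match
(B) lacustrine delta — rip-up clasts miss; salt casts match; bioturbation match; rounding low match; mud cracks match
(C) evaporite basin — rip-up clasts match (through ripple marks → rip-up clasts); salt casts match; bioturbation match; rounding low match (through bioturbation → rounding low); mud cracks match (through bioturbation → rounding low → mud cracks)
(D) volcanic ash fall — fails on rip-up clasts, bioturbation, rounding low, mud cracks (predicts rounding high, not rounding low)
Only (C) is consistent with every observation.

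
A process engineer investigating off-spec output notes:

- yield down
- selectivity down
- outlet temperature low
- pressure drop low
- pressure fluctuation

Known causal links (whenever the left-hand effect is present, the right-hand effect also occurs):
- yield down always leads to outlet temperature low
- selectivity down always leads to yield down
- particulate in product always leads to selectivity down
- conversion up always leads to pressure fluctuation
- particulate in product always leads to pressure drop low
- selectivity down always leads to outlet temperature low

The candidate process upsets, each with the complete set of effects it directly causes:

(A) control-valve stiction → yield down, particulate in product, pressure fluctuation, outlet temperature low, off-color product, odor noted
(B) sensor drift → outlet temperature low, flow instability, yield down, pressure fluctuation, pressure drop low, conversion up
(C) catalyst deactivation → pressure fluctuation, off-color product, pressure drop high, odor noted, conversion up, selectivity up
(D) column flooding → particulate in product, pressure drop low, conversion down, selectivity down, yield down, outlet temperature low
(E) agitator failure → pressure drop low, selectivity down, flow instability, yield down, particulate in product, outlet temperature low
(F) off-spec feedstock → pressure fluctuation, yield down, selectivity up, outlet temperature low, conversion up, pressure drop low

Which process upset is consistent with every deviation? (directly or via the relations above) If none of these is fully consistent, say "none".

A

For each candidate, compare predicted effects to what was observed:
(A) control-valve stiction — accounts for every observation (selectivity down by particulate in product → selectivity down)
(B) sensor drift — yield down +; selectivity down -; outlet temperature low +; pressure drop low +; pressure fluctuation +
(C) catalyst deactivation — yield down -; selectivity down -; outlet temperature low -; pressure drop low -; pressure fluctuation +
(D) column flooding — does not account for pressure fluctuation
(E) agitator failure — yield down +; selectivity down +; outlet temperature low +; pressure drop low +; pressure fluctuation -
(F) off-spec feedstock — yield down +; selectivity down -; outlet temperature low +; pressure drop low +; pressure fluctuation +
(A) is the only candidate with no mismatches.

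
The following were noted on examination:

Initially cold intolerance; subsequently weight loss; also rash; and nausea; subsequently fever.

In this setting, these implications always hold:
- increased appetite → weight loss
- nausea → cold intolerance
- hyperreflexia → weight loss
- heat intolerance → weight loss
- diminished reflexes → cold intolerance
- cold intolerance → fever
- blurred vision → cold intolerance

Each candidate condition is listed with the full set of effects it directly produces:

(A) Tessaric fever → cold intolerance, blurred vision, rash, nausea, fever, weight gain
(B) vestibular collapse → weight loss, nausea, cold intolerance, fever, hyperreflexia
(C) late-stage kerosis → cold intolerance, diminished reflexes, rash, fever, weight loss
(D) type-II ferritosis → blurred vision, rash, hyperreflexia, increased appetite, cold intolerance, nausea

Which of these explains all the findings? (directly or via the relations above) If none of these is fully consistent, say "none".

Per-candidate check:
(A) Tessaric fever — fails on weight loss (predicts weight gain, not weight loss)
(B) vestibular collapse — does not account for rash
(C) late-stage kerosis — cold intolerance yes; weight loss yes; rash yes; nausea NO; fever yes
(D) type-II ferritosis — accounts for every observation (weight loss through hyperreflexia → weight loss)
Only (D) is consistent with every observation.

D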